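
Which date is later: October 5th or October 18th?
October 18th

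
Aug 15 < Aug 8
False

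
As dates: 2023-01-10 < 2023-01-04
False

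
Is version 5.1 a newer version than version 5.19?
No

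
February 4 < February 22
True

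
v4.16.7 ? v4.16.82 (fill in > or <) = <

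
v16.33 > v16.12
True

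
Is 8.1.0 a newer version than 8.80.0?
No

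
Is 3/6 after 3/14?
No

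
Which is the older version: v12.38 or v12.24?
v12.24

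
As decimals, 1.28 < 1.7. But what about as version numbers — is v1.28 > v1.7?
True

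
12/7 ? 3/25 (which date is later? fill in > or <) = >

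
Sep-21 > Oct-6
False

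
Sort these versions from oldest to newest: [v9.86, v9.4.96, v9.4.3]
[v9.4.3, v9.4.96, v9.86]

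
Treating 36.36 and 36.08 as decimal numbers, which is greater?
36.36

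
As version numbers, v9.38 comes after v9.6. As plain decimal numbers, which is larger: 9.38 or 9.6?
9.6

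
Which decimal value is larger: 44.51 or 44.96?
44.96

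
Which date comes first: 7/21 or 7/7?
7/7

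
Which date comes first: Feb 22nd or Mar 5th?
Feb 22nd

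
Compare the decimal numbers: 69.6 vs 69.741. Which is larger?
69.741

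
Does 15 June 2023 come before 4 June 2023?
No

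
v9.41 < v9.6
False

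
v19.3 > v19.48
False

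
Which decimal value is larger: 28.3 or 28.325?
28.325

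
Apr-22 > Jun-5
False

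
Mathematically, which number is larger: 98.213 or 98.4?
98.4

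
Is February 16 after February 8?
Yes. Day 16 comes after day 8 in February — this is a date comparison, not a decimal one (the decimal 2.16 would be smaller than 2.8).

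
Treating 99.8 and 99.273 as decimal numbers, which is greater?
99.8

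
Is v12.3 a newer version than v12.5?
No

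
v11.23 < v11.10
False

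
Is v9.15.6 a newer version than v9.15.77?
No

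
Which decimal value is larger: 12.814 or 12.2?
12.814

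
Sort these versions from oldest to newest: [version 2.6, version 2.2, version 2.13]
[version 2.2, version 2.6, version 2.13]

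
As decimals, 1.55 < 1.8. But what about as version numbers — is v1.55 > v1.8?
True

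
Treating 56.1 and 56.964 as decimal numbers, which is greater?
56.964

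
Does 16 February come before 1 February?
No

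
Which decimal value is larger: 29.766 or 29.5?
29.766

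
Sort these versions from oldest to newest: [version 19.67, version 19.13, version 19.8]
[version 19.8, version 19.13, version 19.67]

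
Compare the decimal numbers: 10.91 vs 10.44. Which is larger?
10.91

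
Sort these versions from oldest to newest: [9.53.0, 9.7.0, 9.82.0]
[9.7.0, 9.53.0, 9.82.0]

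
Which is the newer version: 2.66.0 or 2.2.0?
2.66.0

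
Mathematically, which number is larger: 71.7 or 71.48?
71.7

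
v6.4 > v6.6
False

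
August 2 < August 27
True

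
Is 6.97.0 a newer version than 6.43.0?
Yes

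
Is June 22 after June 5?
Yes. Day 22 comes after day 5 in June — this is a date comparison, not a decimal one (the decimal 6.22 would be smaller than 6.5).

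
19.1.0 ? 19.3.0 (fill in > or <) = <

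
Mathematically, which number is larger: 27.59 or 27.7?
27.7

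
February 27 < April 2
True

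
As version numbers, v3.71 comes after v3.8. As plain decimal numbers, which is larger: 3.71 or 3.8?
3.8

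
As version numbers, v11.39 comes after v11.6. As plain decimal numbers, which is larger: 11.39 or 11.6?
11.6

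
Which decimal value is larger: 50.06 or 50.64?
50.64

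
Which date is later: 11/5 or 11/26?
11/26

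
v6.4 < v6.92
True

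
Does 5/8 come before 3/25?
No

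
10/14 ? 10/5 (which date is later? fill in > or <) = >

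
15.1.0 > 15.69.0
False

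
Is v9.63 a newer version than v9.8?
Yes. Version numbers are compared segment by segment as integers, not as decimals: minor version 63 > 8, so v9.63 > v9.8 (even though the decimal 9.63 < 9.8).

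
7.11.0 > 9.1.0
False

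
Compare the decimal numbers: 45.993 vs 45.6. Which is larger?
45.993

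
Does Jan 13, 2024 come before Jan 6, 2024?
No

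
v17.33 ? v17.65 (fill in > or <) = <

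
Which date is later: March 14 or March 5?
March 14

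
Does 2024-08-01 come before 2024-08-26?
Yes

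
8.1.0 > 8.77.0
False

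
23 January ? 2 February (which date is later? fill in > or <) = <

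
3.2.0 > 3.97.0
False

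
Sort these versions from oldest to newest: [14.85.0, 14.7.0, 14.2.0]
[14.2.0, 14.7.0, 14.85.0]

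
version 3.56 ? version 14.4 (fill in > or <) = <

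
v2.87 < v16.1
True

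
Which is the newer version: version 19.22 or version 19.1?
version 19.22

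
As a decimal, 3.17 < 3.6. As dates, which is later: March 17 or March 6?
March 17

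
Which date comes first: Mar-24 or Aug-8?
Mar-24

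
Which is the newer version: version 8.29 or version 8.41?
version 8.41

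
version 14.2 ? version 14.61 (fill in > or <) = <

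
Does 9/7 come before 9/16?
Yes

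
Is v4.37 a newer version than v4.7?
Yes. Version numbers are compared segment by segment as integers, not as decimals: minor version 37 > 7, so v4.37 > v4.7 (even though the decimal 4.37 < 4.7).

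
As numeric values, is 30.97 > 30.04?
True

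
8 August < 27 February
False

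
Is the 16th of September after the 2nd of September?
Yes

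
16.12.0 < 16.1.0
False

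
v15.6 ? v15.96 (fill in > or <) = <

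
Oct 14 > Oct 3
True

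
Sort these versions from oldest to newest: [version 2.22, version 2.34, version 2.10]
[version 2.10, version 2.22, version 2.34]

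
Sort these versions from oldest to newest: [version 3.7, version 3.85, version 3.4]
[version 3.4, version 3.7, version 3.85]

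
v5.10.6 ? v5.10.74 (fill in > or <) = <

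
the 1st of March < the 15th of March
True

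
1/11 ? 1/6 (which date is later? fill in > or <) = >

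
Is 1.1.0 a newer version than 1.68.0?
No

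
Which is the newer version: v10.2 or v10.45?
v10.45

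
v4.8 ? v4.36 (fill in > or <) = <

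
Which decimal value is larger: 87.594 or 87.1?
87.594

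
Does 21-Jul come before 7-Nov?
Yes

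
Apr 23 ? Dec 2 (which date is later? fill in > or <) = <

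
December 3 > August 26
True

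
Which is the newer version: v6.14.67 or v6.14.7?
v6.14.67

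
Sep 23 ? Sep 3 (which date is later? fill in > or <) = >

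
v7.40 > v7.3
True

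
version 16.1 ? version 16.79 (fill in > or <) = <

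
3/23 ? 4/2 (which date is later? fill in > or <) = <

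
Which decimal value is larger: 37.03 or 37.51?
37.51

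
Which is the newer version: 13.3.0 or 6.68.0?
13.3.0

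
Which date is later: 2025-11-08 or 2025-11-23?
2025-11-23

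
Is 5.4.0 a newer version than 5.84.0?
No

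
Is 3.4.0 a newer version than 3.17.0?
No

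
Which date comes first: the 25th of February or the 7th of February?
the 7th of February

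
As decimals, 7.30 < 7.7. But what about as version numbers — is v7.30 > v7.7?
True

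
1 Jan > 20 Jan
False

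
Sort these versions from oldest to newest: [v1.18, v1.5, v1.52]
[v1.5, v1.18, v1.52]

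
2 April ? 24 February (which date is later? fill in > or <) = >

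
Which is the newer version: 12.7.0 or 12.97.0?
12.97.0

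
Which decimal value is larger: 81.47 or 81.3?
81.47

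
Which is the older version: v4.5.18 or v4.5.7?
v4.5.7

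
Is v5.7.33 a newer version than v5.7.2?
Yes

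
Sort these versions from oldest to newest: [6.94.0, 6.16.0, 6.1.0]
[6.1.0, 6.16.0, 6.94.0]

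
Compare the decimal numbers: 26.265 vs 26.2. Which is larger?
26.265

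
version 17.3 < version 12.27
False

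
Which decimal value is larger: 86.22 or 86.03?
86.22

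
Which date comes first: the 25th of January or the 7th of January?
the 7th of January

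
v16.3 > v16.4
False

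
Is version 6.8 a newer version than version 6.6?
Yes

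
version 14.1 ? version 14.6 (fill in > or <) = <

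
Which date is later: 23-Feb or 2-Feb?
23-Feb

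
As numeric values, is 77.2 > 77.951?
False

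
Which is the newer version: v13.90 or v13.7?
v13.90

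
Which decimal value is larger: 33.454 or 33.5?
33.5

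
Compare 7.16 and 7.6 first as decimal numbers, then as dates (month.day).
As decimals: 7.16 < 7.6. As dates: 7/16 is later than 7/6 (day 16 > day 6).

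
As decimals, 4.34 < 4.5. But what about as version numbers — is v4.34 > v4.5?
True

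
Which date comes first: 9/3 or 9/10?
9/3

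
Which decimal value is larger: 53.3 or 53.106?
53.3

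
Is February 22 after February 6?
Yes. Day 22 comes after day 6 in February — this is a date comparison, not a decimal one (the decimal 2.22 would be smaller than 2.6).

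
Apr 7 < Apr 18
True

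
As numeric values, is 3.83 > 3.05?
True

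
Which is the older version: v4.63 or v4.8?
v4.8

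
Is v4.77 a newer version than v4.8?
Yes. Version numbers are compared segment by segment as integers, not as decimals: minor version 77 > 8, so v4.77 > v4.8 (even though the decimal 4.77 < 4.8).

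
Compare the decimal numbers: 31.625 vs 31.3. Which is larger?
31.625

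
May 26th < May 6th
False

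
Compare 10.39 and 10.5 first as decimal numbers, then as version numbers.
As decimals: 10.39 < 10.5. As versions: v10.39 > v10.5 (minor version 39 > 5).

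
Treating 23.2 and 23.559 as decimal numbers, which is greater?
23.559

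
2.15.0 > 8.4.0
False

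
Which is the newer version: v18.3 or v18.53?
v18.53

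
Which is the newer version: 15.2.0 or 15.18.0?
15.18.0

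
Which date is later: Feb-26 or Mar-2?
Mar-2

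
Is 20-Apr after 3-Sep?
No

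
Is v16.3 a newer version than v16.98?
No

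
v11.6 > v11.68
False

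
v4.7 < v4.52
True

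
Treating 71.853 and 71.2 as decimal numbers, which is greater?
71.853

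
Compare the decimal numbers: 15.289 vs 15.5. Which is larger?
15.5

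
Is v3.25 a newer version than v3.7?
Yes. Version numbers are compared segment by segment as integers, not as decimals: minor version 25 > 7, so v3.25 > v3.7 (even though the decimal 3.25 < 3.7).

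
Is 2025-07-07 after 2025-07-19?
No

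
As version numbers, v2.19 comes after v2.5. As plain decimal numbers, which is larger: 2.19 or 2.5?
2.5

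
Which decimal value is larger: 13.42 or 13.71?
13.71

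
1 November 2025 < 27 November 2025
True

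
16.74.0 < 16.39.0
False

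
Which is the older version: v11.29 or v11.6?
v11.6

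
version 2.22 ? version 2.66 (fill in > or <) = <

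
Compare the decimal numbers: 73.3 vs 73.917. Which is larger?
73.917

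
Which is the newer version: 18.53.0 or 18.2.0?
18.53.0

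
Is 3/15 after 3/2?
Yes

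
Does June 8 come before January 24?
No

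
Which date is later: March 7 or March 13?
March 13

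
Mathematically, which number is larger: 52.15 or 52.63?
52.63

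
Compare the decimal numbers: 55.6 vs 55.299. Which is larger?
55.6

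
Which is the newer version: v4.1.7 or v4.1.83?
v4.1.83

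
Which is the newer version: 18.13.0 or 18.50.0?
18.50.0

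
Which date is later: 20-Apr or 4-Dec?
4-Dec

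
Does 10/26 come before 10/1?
No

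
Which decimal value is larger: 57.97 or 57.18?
57.97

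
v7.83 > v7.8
True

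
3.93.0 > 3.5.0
True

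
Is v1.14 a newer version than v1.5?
Yes. Version numbers are compared segment by segment as integers, not as decimals: minor version 14 > 5, so v1.14 > v1.5 (even though the decimal 1.14 < 1.5).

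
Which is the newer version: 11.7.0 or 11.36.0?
11.36.0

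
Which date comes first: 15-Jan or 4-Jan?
4-Jan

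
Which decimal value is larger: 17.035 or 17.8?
17.8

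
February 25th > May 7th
False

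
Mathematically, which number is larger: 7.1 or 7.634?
7.634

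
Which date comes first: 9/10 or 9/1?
9/1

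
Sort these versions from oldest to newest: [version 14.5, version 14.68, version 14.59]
[version 14.5, version 14.59, version 14.68]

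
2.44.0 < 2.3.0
False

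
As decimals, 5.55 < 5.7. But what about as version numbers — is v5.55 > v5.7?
True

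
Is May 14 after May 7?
Yes. Day 14 comes after day 7 in May — this is a date comparison, not a decimal one (the decimal 5.14 would be smaller than 5.7).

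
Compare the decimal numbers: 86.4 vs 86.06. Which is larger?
86.4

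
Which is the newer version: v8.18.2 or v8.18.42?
v8.18.42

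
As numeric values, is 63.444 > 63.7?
False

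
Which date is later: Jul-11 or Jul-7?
Jul-11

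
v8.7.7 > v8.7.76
False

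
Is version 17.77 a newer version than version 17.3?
Yes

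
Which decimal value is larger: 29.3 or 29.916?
29.916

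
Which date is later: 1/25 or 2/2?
2/2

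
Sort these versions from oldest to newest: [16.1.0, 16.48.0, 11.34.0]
[11.34.0, 16.1.0, 16.48.0]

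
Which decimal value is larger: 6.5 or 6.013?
6.5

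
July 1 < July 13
True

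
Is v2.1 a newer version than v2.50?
No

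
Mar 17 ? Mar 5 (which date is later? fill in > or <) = >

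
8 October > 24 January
True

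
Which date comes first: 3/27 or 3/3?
3/3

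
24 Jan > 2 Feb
False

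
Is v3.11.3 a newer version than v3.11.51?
No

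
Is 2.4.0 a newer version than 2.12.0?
No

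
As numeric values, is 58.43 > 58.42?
True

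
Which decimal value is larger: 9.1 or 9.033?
9.1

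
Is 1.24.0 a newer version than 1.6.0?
Yes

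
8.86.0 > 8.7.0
True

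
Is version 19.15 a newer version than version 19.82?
No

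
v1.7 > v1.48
False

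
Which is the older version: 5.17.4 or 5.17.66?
5.17.4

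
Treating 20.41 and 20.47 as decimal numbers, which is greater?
20.47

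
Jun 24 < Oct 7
True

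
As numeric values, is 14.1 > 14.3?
False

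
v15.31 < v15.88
True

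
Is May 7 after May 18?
No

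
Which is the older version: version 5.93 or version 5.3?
version 5.3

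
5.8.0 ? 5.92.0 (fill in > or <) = <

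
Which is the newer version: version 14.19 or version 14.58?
version 14.58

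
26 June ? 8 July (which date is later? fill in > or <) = <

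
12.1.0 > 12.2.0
False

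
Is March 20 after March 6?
Yes. Day 20 comes after day 6 in March — this is a date comparison, not a decimal one (the decimal 3.20 would be smaller than 3.6).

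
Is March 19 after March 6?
Yes. Day 19 comes after day 6 in March — this is a date comparison, not a decimal one (the decimal 3.19 would be smaller than 3.6).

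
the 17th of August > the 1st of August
True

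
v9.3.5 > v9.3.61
False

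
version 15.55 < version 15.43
False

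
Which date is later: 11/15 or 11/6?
11/15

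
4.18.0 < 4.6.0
False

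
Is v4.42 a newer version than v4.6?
Yes. Version numbers are compared segment by segment as integers, not as decimals: minor version 42 > 6, so v4.42 > v4.6 (even though the decimal 4.42 < 4.6).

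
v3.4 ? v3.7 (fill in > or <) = <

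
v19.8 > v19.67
False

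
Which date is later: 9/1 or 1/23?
9/1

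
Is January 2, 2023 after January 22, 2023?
No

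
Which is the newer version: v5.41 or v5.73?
v5.73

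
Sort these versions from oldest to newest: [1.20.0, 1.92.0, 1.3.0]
[1.3.0, 1.20.0, 1.92.0]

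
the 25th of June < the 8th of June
False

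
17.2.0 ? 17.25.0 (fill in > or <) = <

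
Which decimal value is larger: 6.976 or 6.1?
6.976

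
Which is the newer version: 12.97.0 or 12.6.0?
12.97.0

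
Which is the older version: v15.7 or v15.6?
v15.6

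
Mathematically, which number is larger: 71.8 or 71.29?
71.8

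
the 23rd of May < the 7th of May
False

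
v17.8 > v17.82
False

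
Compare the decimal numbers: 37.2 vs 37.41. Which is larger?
37.41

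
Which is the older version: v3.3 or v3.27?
v3.3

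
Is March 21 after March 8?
Yes. Day 21 comes after day 8 in March — this is a date comparison, not a decimal one (the decimal 3.21 would be smaller than 3.8).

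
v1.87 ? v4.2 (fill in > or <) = <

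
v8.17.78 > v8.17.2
True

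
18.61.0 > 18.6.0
True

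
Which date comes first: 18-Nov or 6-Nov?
6-Nov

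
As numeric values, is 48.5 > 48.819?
False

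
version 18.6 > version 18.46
False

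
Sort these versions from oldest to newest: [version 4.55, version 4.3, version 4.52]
[version 4.3, version 4.52, version 4.55]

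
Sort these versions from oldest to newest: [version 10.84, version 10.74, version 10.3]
[version 10.3, version 10.74, version 10.84]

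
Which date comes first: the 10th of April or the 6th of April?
the 6th of April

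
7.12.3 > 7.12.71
False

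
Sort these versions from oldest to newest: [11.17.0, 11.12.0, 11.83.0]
[11.12.0, 11.17.0, 11.83.0]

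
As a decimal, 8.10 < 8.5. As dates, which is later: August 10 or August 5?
August 10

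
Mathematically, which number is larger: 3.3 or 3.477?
3.477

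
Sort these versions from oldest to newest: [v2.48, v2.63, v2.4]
[v2.4, v2.48, v2.63]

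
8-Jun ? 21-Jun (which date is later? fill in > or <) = <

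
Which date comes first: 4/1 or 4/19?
4/1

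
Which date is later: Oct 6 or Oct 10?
Oct 10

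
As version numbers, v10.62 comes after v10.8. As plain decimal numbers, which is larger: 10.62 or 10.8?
10.8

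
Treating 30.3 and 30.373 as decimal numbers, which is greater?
30.373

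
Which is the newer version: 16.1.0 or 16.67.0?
16.67.0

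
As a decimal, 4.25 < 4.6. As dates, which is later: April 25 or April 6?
April 25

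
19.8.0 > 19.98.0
False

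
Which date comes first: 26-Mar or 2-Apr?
26-Mar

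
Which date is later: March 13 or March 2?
March 13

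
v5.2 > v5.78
False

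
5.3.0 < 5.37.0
True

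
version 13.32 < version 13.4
False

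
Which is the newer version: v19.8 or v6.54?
v19.8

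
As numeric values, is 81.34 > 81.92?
False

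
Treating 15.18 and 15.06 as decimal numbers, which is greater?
15.18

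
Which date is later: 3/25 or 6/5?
6/5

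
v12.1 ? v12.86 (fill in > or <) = <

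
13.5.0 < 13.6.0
True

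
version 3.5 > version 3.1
True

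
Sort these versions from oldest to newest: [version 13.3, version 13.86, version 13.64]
[version 13.3, version 13.64, version 13.86]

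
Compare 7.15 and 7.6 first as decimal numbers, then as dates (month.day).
As decimals: 7.15 < 7.6. As dates: 7/15 is later than 7/6 (day 15 > day 6).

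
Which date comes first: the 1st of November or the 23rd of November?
the 1st of November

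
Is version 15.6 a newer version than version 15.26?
No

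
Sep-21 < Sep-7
False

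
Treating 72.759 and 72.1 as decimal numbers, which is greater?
72.759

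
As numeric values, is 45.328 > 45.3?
True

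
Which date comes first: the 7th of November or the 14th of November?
the 7th of November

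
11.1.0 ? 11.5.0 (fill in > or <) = <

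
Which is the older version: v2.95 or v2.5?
v2.5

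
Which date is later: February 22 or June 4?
June 4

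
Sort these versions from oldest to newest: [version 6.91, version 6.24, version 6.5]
[version 6.5, version 6.24, version 6.91]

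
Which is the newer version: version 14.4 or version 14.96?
version 14.96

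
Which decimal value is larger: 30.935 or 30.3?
30.935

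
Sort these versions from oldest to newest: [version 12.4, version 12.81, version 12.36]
[version 12.4, version 12.36, version 12.81]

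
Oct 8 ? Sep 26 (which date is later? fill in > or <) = >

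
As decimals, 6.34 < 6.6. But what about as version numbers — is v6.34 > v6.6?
True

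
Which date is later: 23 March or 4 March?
23 March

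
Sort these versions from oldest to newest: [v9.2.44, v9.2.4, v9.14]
[v9.2.4, v9.2.44, v9.14]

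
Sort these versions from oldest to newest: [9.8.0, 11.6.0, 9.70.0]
[9.8.0, 9.70.0, 11.6.0]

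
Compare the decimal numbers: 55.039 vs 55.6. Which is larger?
55.6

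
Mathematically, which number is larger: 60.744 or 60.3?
60.744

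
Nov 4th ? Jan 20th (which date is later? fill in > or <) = >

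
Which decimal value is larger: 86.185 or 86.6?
86.6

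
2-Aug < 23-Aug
True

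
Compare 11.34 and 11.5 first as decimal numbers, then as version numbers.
As decimals: 11.34 < 11.5. As versions: v11.34 > v11.5 (minor version 34 > 5).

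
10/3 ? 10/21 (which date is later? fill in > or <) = <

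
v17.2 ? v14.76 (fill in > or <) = >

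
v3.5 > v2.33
True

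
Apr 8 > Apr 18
False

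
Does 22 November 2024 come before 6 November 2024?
No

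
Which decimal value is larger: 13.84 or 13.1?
13.84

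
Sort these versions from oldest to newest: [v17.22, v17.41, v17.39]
[v17.22, v17.39, v17.41]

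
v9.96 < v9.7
False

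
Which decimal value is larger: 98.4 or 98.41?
98.41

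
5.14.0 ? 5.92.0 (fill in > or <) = <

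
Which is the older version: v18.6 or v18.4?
v18.4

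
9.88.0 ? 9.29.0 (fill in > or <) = >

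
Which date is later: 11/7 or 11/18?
11/18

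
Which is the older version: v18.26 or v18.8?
v18.8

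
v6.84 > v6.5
True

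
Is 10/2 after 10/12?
No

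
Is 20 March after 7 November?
No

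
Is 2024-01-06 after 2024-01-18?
No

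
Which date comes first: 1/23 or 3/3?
1/23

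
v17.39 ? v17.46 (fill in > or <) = <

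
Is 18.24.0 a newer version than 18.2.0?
Yes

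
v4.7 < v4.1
False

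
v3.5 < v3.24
True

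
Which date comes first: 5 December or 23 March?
23 March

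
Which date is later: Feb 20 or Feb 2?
Feb 20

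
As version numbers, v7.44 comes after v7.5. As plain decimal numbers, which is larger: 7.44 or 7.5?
7.5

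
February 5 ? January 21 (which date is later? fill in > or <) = >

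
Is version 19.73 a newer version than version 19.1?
Yes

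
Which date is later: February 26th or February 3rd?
February 26th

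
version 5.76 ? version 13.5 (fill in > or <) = <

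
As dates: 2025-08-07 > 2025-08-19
False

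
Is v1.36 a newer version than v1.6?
Yes. Version numbers are compared segment by segment as integers, not as decimals: minor version 36 > 6, so v1.36 > v1.6 (even though the decimal 1.36 < 1.6).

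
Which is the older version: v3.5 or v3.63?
v3.5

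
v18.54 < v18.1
False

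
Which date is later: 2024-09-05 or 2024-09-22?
2024-09-22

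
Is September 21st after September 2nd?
Yes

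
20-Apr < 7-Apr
False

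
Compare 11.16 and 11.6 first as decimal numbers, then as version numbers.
As decimals: 11.16 < 11.6. As versions: v11.16 > v11.6 (minor version 16 > 6).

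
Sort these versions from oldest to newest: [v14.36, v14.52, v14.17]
[v14.17, v14.36, v14.52]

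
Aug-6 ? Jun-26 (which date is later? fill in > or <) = >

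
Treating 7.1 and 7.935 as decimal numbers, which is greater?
7.935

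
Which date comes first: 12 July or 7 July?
7 July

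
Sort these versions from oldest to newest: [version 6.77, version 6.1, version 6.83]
[version 6.1, version 6.77, version 6.83]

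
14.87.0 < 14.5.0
False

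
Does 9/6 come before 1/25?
No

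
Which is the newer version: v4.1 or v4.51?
v4.51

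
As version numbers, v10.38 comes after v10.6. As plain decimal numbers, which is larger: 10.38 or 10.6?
10.6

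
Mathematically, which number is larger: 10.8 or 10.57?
10.8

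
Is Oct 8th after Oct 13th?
No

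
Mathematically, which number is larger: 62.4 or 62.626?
62.626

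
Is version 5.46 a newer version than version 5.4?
Yes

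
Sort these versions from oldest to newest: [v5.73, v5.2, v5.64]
[v5.2, v5.64, v5.73]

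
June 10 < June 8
False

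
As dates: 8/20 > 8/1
True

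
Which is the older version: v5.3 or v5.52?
v5.3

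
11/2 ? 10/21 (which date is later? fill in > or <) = >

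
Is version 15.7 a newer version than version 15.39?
No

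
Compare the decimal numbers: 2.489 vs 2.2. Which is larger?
2.489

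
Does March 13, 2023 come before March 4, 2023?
No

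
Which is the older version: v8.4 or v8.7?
v8.4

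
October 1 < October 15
True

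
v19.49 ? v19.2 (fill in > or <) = >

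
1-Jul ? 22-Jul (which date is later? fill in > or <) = <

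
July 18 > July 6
True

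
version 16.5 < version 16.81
True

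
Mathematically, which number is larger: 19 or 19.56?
19.56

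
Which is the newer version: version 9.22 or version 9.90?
version 9.90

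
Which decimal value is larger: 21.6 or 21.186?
21.6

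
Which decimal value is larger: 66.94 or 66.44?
66.94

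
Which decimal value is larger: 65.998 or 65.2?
65.998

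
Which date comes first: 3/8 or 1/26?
1/26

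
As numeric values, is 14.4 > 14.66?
False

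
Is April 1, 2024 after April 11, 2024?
No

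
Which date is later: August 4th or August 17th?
August 17th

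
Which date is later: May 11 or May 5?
May 11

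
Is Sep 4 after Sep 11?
No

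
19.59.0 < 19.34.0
False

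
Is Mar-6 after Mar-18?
No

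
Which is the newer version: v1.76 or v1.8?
v1.76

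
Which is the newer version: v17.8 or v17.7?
v17.8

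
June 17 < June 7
False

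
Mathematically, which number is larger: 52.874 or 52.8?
52.874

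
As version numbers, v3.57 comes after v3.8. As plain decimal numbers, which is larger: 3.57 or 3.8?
3.8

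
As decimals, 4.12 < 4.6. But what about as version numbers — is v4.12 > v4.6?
True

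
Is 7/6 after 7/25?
No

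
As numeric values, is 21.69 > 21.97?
False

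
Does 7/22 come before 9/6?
Yes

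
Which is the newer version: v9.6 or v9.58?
v9.58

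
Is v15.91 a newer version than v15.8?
Yes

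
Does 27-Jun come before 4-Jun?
No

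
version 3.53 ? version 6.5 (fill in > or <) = <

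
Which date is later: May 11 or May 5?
May 11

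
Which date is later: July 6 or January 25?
July 6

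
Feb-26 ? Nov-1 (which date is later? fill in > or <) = <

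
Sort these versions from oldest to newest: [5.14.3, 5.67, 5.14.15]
[5.14.3, 5.14.15, 5.67]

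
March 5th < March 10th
True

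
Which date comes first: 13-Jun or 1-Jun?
1-Jun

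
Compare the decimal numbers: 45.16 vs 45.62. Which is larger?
45.62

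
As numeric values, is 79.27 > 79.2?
True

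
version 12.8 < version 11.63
False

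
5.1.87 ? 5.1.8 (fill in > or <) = >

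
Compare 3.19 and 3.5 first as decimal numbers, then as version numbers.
As decimals: 3.19 < 3.5. As versions: v3.19 > v3.5 (minor version 19 > 5).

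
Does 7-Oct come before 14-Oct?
Yes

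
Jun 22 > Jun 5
True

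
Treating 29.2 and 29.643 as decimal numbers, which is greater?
29.643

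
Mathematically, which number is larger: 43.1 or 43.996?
43.996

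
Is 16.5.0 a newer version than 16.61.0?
No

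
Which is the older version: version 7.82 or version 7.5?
version 7.5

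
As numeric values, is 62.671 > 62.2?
True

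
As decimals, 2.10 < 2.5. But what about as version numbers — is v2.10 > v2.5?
True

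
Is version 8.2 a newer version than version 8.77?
No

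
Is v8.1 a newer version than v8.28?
No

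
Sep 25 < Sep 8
False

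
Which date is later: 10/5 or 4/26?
10/5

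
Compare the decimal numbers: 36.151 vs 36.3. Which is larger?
36.3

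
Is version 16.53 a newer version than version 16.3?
Yes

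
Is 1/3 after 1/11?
No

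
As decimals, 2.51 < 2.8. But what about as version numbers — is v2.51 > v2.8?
True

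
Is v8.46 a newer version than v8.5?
Yes. Version numbers are compared segment by segment as integers, not as decimals: minor version 46 > 5, so v8.46 > v8.5 (even though the decimal 8.46 < 8.5).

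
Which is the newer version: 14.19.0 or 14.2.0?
14.19.0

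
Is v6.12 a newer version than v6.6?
Yes. Version numbers are compared segment by segment as integers, not as decimals: minor version 12 > 6, so v6.12 > v6.6 (even though the decimal 6.12 < 6.6).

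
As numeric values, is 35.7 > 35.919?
False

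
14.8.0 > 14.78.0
False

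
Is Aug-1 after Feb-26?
Yes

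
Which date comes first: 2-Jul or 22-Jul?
2-Jul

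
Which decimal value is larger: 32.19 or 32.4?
32.4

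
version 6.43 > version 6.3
True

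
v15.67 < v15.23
False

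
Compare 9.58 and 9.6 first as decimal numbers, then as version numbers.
As decimals: 9.58 < 9.6. As versions: v9.58 > v9.6 (minor version 58 > 6).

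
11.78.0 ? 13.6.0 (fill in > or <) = <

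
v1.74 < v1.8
False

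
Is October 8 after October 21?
No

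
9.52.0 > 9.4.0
True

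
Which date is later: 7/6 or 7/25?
7/25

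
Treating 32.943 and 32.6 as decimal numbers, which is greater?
32.943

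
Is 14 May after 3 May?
Yes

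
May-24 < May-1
False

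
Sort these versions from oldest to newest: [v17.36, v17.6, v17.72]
[v17.6, v17.36, v17.72]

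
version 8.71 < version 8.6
False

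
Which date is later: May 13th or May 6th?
May 13th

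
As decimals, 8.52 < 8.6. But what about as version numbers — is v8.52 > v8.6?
True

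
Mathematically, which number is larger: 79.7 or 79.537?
79.7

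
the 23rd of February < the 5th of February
False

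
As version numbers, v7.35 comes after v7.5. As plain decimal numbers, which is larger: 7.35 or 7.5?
7.5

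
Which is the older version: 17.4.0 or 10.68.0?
10.68.0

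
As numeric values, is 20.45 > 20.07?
True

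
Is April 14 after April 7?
Yes. Day 14 comes after day 7 in April — this is a date comparison, not a decimal one (the decimal 4.14 would be smaller than 4.7).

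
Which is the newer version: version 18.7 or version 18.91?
version 18.91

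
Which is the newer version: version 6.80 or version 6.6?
version 6.80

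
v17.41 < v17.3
False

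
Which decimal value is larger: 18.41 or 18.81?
18.81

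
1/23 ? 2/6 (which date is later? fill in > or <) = <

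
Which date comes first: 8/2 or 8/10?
8/2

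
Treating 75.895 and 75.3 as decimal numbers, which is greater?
75.895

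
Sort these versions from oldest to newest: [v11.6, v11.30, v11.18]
[v11.6, v11.18, v11.30]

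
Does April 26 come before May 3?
Yes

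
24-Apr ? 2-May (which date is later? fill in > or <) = <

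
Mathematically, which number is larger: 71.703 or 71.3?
71.703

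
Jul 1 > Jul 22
False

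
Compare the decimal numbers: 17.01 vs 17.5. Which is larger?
17.5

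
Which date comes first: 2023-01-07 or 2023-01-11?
2023-01-07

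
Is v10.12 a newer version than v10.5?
Yes. Version numbers are compared segment by segment as integers, not as decimals: minor version 12 > 5, so v10.12 > v10.5 (even though the decimal 10.12 < 10.5).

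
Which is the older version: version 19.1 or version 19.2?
version 19.1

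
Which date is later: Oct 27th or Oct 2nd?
Oct 27th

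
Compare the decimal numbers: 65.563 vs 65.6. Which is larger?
65.6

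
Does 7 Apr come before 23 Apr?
Yes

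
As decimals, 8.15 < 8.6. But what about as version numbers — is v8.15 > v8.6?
True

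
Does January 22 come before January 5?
No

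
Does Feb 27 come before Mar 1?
Yes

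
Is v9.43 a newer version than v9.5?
Yes. Version numbers are compared segment by segment as integers, not as decimals: minor version 43 > 5, so v9.43 > v9.5 (even though the decimal 9.43 < 9.5).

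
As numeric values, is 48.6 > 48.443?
True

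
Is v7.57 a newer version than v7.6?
Yes. Version numbers are compared segment by segment as integers, not as decimals: minor version 57 > 6, so v7.57 > v7.6 (even though the decimal 7.57 < 7.6).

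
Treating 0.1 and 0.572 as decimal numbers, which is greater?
0.572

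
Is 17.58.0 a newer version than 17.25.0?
Yes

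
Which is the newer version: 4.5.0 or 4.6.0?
4.6.0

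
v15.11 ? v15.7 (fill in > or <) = >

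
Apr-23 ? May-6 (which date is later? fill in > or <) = <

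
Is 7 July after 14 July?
No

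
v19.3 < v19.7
True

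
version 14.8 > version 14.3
True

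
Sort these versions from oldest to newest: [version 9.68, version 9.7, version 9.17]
[version 9.7, version 9.17, version 9.68]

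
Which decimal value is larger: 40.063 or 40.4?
40.4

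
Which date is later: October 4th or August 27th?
October 4th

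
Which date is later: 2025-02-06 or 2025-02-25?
2025-02-25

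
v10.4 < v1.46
False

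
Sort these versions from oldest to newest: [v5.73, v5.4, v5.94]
[v5.4, v5.73, v5.94]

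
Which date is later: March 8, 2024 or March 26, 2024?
March 26, 2024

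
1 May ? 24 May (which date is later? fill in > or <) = <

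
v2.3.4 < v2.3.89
True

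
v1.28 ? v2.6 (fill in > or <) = <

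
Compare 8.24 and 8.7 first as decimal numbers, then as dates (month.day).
As decimals: 8.24 < 8.7. As dates: 8/24 is later than 8/7 (day 24 > day 7).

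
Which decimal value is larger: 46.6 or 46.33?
46.6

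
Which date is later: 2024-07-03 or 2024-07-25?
2024-07-25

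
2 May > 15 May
False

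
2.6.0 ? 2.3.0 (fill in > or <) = >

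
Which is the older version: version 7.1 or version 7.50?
version 7.1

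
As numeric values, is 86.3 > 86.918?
False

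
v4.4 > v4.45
False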